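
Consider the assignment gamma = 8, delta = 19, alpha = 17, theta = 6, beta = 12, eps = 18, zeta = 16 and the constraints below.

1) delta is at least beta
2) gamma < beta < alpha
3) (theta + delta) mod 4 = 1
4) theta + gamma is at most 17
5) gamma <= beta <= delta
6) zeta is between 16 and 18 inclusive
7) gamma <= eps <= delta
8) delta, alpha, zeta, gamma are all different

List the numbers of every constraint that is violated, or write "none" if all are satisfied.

1) delta = 19, beta = 12; 19 ≥ 12 — holds.
2) values 8 < 12 < 17 — holds.
3) theta + delta = 25; 25 mod 4 = 1 — holds.
4) theta + gamma = 6 + 8 = 14; 14 ≤ 17 — holds.
5) values 8 <= 12 <= 19 — holds.
6) zeta = 16 lies in [16, 18] — holds.
7) values 8 <= 18 <= 19 — holds.
8) values 19, 17, 16, 8 are pairwise distinct — holds.

All constraints are satisfied.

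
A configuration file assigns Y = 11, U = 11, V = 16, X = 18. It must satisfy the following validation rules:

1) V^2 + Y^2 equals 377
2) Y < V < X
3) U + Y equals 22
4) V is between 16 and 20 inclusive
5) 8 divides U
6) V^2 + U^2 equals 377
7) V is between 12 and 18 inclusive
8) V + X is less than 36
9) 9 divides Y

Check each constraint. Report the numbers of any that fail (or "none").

Constraints 5, 9 are violated.

1) V^2 + Y^2 = 16^2 + 11^2 = 256 + 121 = 377 — OK.
2) values 11 < 16 < 18 — OK.
3) U + Y = 11 + 11 = 22 — OK.
4) V = 16 lies in [16, 20] — OK.
5) 11 = 8*1 + 3, so 8 does not divide 11 — violated.
6) V^2 + U^2 = 16^2 + 11^2 = 256 + 121 = 377 — OK.
7) V = 16 lies in [12, 18] — OK.
8) V + X = 16 + 18 = 34; 34 < 36 — OK.
9) 11 = 9*1 + 2, so 9 does not divide 11 — violated.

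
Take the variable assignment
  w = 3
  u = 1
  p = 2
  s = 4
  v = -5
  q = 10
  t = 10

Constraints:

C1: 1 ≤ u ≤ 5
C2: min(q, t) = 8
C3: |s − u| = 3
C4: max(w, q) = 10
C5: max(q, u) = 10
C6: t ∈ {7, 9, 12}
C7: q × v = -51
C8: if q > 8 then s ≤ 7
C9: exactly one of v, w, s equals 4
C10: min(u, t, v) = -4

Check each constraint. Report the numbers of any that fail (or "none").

Constraints 2, 6, 7, 10 do not hold.

C1: u = 1 lies in [1, 5] — holds.
C2: min(10, 10) = 10, not 8 — fails.
C3: |4 − 1| = 3 — holds.
C4: max(3, 10) = 10 — holds.
C5: max(10, 1) = 10 — holds.
C6: t = 10 is not in {7, 9, 12} — fails.
C7: q × v = 10 × (-5) = -50, not -51 — fails.
C8: q = 10 > 8, so we need s ≤ 7; s = 4 ≤ 7 — holds.
C9: v=-5, w=3, s=4; 1 of them equals 4 — holds.
C10: min(1, 10, -5) = -5, not -4 — fails.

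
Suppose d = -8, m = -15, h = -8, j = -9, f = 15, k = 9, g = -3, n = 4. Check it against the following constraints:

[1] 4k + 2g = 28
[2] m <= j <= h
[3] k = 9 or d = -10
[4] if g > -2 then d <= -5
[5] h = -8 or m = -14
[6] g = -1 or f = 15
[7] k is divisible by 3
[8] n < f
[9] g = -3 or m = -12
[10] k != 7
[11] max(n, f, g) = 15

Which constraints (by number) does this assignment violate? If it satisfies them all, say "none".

No — constraint 1 is not satisfied.

[1] 4k + 2g = 4(9) + 2(-3) = 30, not 28 — violated.
[2] values -15 <= -9 <= -8 — OK.
[3] k = 9 = 9 (first disjunct) — OK.
[4] g = -3, not > -2; antecedent false, conditional vacuously true — OK.
[5] h = -8 = -8 (first disjunct) — OK.
[6] g = -3 ≠ -1, but f = 15 = 15 (second disjunct) — OK.
[7] 9 / 3 = 3, so 3 divides 9 — OK.
[8] n = 4, f = 15; 4 < 15 — OK.
[9] g = -3 = -3 (first disjunct) — OK.
[10] k = 9, and 9 ≠ 7 — OK.
[11] max(4, 15, -3) = 15 — OK.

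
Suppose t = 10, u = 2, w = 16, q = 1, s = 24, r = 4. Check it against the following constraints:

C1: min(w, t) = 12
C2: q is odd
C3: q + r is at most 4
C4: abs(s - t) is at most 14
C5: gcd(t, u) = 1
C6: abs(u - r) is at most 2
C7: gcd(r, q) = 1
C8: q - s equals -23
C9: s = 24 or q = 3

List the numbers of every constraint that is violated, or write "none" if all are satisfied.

Constraints 1, 3, 5 are violated.

C1: min(16, 10) = 10, not 12  ✘
C2: q = 1 is odd  ✔
C3: q + r = 1 + 4 = 5; 5 > 4, bound 4 not met  ✘
C4: abs(24 - 10) = 14; 14 ≤ 14  ✔
C5: gcd(10, 2) = 2, not 1  ✘
C6: abs(2 - 4) = 2; 2 ≤ 2  ✔
C7: gcd(4, 1) = 1  ✔
C8: q - s = 1 - 24 = -23  ✔
C9: s = 24 = 24 (first disjunct)  ✔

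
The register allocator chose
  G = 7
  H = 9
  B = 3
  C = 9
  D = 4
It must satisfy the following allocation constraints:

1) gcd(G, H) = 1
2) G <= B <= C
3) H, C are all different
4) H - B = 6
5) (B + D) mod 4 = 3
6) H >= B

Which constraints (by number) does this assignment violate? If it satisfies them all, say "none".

1) gcd(7, 9) = 1 — holds.
2) values 7, 3, 9; G = 7 is not <= B = 3 — does not hold.
3) H = C = 9, not all different — does not hold.
4) H - B = 9 - 3 = 6 — holds.
5) B + D = 7; 7 mod 4 = 3 — holds.
6) H = 9, B = 3; 9 ≥ 3 — holds.

No — constraints 2 and 3 are not satisfied.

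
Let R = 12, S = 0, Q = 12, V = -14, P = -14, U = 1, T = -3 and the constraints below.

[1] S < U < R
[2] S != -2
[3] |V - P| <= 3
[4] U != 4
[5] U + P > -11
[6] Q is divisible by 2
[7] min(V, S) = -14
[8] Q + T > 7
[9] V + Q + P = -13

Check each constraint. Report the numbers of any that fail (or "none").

[1] values 0 < 1 < 12 — OK.
[2] S = 0, and 0 ≠ -2 — OK.
[3] |-14 - (-14)| = 0; 0 ≤ 3 — OK.
[4] U = 1, and 1 ≠ 4 — OK.
[5] U + P = 1 + (-14) = -13; -13 ≤ -11, bound -11 not met — violated.
[6] 12 / 2 = 6, so 2 divides 12 — OK.
[7] min(-14, 0) = -14 — OK.
[8] Q + T = 12 + (-3) = 9; 9 > 7 — OK.
[9] V + Q + P = -14 + 12 + (-14) = -16, not -13 — violated.

No — constraints 5 and 9 are not satisfied.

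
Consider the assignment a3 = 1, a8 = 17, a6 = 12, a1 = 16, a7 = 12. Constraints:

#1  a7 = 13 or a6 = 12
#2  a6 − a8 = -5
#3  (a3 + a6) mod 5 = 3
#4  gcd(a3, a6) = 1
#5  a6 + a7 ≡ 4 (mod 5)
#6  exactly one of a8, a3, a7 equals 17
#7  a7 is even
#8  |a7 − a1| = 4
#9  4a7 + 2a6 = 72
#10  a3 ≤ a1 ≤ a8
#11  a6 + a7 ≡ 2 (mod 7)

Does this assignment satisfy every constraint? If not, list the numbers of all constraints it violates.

No — constraint 11 is not satisfied.

#1 a7 = 12 ≠ 13, but a6 = 12 = 12 (second disjunct)  holds
#2 a6 − a8 = 12 − 17 = -5  holds
#3 a3 + a6 = 13; 13 mod 5 = 3  holds
#4 gcd(1, 12) = 1  holds
#5 a6 + a7 = 24; 24 mod 5 = 4  holds
#6 a8=17, a3=1, a7=12; 1 of them equals 17  holds
#7 a7 = 12 is even  holds
#8 |12 − 16| = 4  holds
#9 4a7 + 2a6 = 4(12) + 2(12) = 72  holds
#10 values 1 ≤ 16 ≤ 17  holds
#11 a6 + a7 = 24; 24 mod 7 = 3, not 2  fails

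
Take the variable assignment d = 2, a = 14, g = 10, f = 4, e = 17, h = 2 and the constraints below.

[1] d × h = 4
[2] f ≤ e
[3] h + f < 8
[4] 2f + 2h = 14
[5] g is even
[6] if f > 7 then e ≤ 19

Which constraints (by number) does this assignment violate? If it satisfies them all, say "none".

[1] d × h = 2 × 2 = 4  ✓
[2] f = 4, e = 17; 4 ≤ 17  ✓
[3] h + f = 2 + 4 = 6; 6 < 8  ✓
[4] 2f + 2h = 2(4) + 2(2) = 12, not 14  ✗
[5] g = 10 is even  ✓
[6] f = 4, not > 7; antecedent false, conditional vacuously true  ✓

Violated: 4.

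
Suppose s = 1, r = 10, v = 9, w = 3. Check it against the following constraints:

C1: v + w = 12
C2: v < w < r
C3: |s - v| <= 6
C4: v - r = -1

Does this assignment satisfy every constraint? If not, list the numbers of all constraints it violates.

C1: v + w = 9 + 3 = 12  true
C2: values 9, 3, 10; v = 9 is not < w = 3  false
C3: |1 - 9| = 8; 8 > 6, exceeds bound 6  false
C4: v - r = 9 - 10 = -1  true

Constraints 2 and 3 are violated.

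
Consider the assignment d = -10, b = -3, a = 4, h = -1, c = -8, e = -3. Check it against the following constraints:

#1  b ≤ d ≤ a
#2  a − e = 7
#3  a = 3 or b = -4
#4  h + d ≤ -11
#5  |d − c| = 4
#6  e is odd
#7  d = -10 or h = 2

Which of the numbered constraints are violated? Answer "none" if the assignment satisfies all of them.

#1 values -3, -10, 4; b = -3 is not ≤ d = -10 — does not hold.
#2 a − e = 4 − (-3) = 7 — holds.
#3 a = 4 ≠ 3 and b = -3 ≠ -4; both disjuncts false — does not hold.
#4 h + d = -1 + (-10) = -11; -11 ≤ -11 — holds.
#5 |-10 − (-8)| = 2, not 4 — does not hold.
#6 e = -3 is odd — holds.
#7 d = -10 = -10 (first disjunct) — holds.

The assignment fails constraints 1, 3, 5.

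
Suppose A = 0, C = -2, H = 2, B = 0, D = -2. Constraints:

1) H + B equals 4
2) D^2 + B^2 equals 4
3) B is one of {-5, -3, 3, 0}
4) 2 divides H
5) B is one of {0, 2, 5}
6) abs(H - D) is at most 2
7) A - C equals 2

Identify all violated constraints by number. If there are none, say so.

Constraints 1 and 6 are violated.

1) H + B = 2 + 0 = 2, not 4  ✘
2) D^2 + B^2 = (-2)^2 + 0^2 = 4 + 0 = 4  ✔
3) B = 0 is in {-5, -3, 3, 0}  ✔
4) 2 / 2 = 1, so 2 divides 2  ✔
5) B = 0 is in {0, 2, 5}  ✔
6) abs(2 - (-2)) = 4; 4 > 2, exceeds bound 2  ✘
7) A - C = 0 - (-2) = 2  ✔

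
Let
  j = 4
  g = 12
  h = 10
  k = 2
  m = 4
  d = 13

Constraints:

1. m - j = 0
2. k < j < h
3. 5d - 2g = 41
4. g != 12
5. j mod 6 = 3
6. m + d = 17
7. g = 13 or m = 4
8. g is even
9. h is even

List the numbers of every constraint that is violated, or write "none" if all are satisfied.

No — constraints 4, 5 are not satisfied.

1. m - j = 4 - 4 = 0  holds
2. values 2 < 4 < 10  holds
3. 5d - 2g = 5(13) - 2(12) = 41  holds
4. g = 12, but 12 is required to differ  fails
5. 4 mod 6 = 4, not 3  fails
6. m + d = 4 + 13 = 17  holds
7. g = 12 ≠ 13, but m = 4 = 4 (second disjunct)  holds
8. g = 12 is even  holds
9. h = 10 is even  holds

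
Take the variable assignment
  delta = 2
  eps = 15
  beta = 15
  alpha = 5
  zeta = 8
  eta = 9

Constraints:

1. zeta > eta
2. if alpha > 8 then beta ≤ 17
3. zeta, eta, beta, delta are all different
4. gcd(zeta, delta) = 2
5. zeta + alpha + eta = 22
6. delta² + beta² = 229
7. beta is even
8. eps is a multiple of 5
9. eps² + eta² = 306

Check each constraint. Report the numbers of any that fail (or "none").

1. zeta = 8, eta = 9; 8 ≤ 9 (want >)  ✗
2. alpha = 5, not > 8; antecedent false, conditional vacuously true  ✓
3. values 8, 9, 15, 2 are pairwise distinct  ✓
4. gcd(8, 2) = 2  ✓
5. zeta + alpha + eta = 8 + 5 + 9 = 22  ✓
6. delta² + beta² = 2² + 15² = 4 + 225 = 229  ✓
7. beta = 15 is odd  ✗
8. 15 / 5 = 3, so 5 divides 15  ✓
9. eps² + eta² = 15² + 9² = 225 + 81 = 306  ✓

Violated: 1 and 7.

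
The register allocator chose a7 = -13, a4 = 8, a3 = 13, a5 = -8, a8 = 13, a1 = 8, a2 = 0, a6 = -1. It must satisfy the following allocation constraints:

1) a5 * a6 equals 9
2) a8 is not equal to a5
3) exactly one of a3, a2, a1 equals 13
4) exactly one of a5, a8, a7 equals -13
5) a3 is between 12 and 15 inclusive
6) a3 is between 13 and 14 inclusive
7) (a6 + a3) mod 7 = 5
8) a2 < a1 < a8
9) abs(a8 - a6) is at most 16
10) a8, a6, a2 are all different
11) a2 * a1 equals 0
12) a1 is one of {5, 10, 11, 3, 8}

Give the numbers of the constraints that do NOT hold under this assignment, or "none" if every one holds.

1) a5 * a6 = -8 * (-1) = 8, not 9  fails
2) a8 = 13, a5 = -8; distinct  holds
3) a3=13, a2=0, a1=8; 1 of them equals 13  holds
4) a5=-8, a8=13, a7=-13; 1 of them equals -13  holds
5) a3 = 13 lies in [12, 15]  holds
6) a3 = 13 lies in [13, 14]  holds
7) a6 + a3 = 12; 12 mod 7 = 5  holds
8) values 0 < 8 < 13  holds
9) abs(13 - (-1)) = 14; 14 ≤ 16  holds
10) values 13, -1, 0 are pairwise distinct  holds
11) a2 * a1 = 0 * 8 = 0  holds
12) a1 = 8 is in {5, 10, 11, 3, 8}  holds

The assignment fails constraint 1.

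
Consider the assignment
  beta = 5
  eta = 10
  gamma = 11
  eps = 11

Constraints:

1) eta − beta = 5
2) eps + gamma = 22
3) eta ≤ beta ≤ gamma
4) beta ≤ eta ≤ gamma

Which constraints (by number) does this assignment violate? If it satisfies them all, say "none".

1) eta − beta = 10 − 5 = 5 — holds.
2) eps + gamma = 11 + 11 = 22 — holds.
3) values 10, 5, 11; eta = 10 is not ≤ beta = 5 — does not hold.
4) values 5 ≤ 10 ≤ 11 — holds.

Constraint 3 is violated.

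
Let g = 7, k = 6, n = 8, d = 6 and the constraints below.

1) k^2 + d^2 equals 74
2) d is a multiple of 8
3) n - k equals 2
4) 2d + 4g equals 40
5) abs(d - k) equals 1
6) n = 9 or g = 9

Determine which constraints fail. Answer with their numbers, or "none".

Constraints 1, 2, 5, 6 do not hold.

1) k^2 + d^2 = 6^2 + 6^2 = 36 + 36 = 72, not 74  fails
2) 6 = 8*0 + 6, so 8 does not divide 6  fails
3) n - k = 8 - 6 = 2  holds
4) 2d + 4g = 2(6) + 4(7) = 40  holds
5) abs(6 - 6) = 0, not 1  fails
6) n = 8 ≠ 9 and g = 7 ≠ 9; both disjuncts false  fails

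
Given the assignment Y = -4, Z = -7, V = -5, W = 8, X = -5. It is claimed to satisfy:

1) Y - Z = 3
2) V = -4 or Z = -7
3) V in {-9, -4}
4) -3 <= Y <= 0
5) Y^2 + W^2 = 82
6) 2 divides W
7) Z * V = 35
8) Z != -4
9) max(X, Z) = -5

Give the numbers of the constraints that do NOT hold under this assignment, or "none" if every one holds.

1) Y - Z = -4 - (-7) = 3 — holds.
2) V = -5 ≠ -4, but Z = -7 = -7 (second disjunct) — holds.
3) V = -5 is not in {-9, -4} — does not hold.
4) Y = -4 is outside [-3, 0] — does not hold.
5) Y^2 + W^2 = (-4)^2 + 8^2 = 16 + 64 = 80, not 82 — does not hold.
6) 8 / 2 = 4, so 2 divides 8 — holds.
7) Z * V = -7 * (-5) = 35 — holds.
8) Z = -7, and -7 ≠ -4 — holds.
9) max(-5, -7) = -5 — holds.

Constraints 3, 4, and 5 do not hold.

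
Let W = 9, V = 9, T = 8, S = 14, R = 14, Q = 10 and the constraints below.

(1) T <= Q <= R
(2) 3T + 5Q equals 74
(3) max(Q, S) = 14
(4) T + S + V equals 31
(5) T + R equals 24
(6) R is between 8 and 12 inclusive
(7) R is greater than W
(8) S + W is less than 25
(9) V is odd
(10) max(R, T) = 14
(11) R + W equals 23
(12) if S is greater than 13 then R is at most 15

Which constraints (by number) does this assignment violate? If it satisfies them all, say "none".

The assignment fails constraints 5, 6.

(1) values 8 <= 10 <= 14  ✓
(2) 3T + 5Q = 3(8) + 5(10) = 74  ✓
(3) max(10, 14) = 14  ✓
(4) T + S + V = 8 + 14 + 9 = 31  ✓
(5) T + R = 8 + 14 = 22, not 24  ✗
(6) R = 14 is outside [8, 12]  ✗
(7) R = 14, W = 9; 14 > 9  ✓
(8) S + W = 14 + 9 = 23; 23 < 25  ✓
(9) V = 9 is odd  ✓
(10) max(14, 8) = 14  ✓
(11) R + W = 14 + 9 = 23  ✓
(12) S = 14 > 13, so we need R ≤ 15; R = 14 ≤ 15  ✓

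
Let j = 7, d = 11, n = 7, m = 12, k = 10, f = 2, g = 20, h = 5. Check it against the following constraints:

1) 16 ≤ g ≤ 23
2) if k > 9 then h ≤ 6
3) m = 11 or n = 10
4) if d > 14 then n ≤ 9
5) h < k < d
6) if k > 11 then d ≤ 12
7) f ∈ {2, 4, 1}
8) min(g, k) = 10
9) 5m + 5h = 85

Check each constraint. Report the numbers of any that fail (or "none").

The assignment fails constraint 3.

1) g = 20 lies in [16, 23] — holds.
2) k = 10 > 9, so we need h ≤ 6; h = 5 ≤ 6 — holds.
3) m = 12 ≠ 11 and n = 7 ≠ 10; both disjuncts false — does not hold.
4) d = 11, not > 14; antecedent false, conditional vacuously true — holds.
5) values 5 < 10 < 11 — holds.
6) k = 10, not > 11; antecedent false, conditional vacuously true — holds.
7) f = 2 is in {2, 4, 1} — holds.
8) min(20, 10) = 10 — holds.
9) 5m + 5h = 5(12) + 5(5) = 85 — holds.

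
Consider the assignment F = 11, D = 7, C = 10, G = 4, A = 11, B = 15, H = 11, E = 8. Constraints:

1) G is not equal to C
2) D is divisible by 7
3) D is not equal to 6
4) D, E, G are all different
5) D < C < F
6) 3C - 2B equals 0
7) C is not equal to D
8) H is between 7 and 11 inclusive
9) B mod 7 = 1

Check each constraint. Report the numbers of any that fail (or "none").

None — every constraint holds.

1) G = 4, C = 10; distinct — satisfied.
2) 7 / 7 = 1, so 7 divides 7 — satisfied.
3) D = 7, and 7 ≠ 6 — satisfied.
4) values 7, 8, 4 are pairwise distinct — satisfied.
5) values 7 < 10 < 11 — satisfied.
6) 3C - 2B = 3(10) - 2(15) = 0 — satisfied.
7) C = 10, D = 7; distinct — satisfied.
8) H = 11 lies in [7, 11] — satisfied.
9) 15 mod 7 = 1 — satisfied.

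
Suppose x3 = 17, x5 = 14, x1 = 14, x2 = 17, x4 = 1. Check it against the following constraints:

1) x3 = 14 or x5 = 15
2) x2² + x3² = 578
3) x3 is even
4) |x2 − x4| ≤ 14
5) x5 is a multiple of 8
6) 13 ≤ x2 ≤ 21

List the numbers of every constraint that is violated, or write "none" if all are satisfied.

1) x3 = 17 ≠ 14 and x5 = 14 ≠ 15; both disjuncts false — violated.
2) x2² + x3² = 17² + 17² = 289 + 289 = 578 — satisfied.
3) x3 = 17 is odd — violated.
4) |17 − 1| = 16; 16 > 14, exceeds bound 14 — violated.
5) 14 = 8×1 + 6, so 8 does not divide 14 — violated.
6) x2 = 17 lies in [13, 21] — satisfied.

Violated: 1, 3, 4, 5.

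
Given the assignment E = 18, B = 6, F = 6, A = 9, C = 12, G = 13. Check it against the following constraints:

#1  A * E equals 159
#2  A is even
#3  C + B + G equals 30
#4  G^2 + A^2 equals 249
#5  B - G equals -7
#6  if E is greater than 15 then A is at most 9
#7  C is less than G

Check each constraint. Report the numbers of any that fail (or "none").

#1 A * E = 9 * 18 = 162, not 159  no
#2 A = 9 is odd  no
#3 C + B + G = 12 + 6 + 13 = 31, not 30  no
#4 G^2 + A^2 = 13^2 + 9^2 = 169 + 81 = 250, not 249  no
#5 B - G = 6 - 13 = -7  yes
#6 E = 18 > 15, so we need A ≤ 9; A = 9 ≤ 9  yes
#7 C = 12, G = 13; 12 < 13  yes

The assignment fails constraints 1, 2, 3, and 4.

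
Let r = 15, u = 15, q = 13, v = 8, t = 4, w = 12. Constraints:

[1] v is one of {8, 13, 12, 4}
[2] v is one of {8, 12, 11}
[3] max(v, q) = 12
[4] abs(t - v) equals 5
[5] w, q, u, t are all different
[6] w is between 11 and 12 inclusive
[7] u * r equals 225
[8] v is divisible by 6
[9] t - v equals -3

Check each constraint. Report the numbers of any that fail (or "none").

Violated: 3, 4, 8, and 9.

[1] v = 8 is in {8, 13, 12, 4}  holds
[2] v = 8 is in {8, 12, 11}  holds
[3] max(8, 13) = 13, not 12  fails
[4] abs(4 - 8) = 4, not 5  fails
[5] values 12, 13, 15, 4 are pairwise distinct  holds
[6] w = 12 lies in [11, 12]  holds
[7] u * r = 15 * 15 = 225  holds
[8] 8 = 6*1 + 2, so 6 does not divide 8  fails
[9] t - v = 4 - 8 = -4, not -3  fails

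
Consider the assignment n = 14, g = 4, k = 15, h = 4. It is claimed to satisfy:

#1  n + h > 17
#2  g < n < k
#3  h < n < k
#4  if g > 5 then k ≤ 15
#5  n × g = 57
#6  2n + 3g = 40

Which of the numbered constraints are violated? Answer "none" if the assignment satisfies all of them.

#1 n + h = 14 + 4 = 18; 18 > 17  ✓
#2 values 4 < 14 < 15  ✓
#3 values 4 < 14 < 15  ✓
#4 g = 4, not > 5; antecedent false, conditional vacuously true  ✓
#5 n × g = 14 × 4 = 56, not 57  ✗
#6 2n + 3g = 2(14) + 3(4) = 40  ✓

The assignment fails constraint 5.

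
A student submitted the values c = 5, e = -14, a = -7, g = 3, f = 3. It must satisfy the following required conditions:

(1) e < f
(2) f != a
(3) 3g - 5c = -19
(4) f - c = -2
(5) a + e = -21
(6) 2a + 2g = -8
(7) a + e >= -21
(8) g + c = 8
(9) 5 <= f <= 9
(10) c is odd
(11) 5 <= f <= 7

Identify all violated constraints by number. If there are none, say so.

Constraints 3, 9, and 11 do not hold.

(1) e = -14, f = 3; -14 < 3  holds
(2) f = 3, a = -7; distinct  holds
(3) 3g - 5c = 3(3) - 5(5) = -16, not -19  fails
(4) f - c = 3 - 5 = -2  holds
(5) a + e = -7 + (-14) = -21  holds
(6) 2a + 2g = 2(-7) + 2(3) = -8  holds
(7) a + e = -7 + (-14) = -21; -21 ≥ -21  holds
(8) g + c = 3 + 5 = 8  holds
(9) f = 3 is outside [5, 9]  fails
(10) c = 5 is odd  holds
(11) f = 3 is outside [5, 7]  fails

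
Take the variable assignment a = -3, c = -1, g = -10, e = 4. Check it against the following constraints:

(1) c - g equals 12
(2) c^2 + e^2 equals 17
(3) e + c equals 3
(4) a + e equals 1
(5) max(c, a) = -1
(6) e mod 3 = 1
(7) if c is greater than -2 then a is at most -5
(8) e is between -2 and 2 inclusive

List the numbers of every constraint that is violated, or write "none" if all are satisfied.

No — constraints 1, 7, 8 are not satisfied.

(1) c - g = -1 - (-10) = 9, not 12  ✘
(2) c^2 + e^2 = (-1)^2 + 4^2 = 1 + 16 = 17  ✔
(3) e + c = 4 + (-1) = 3  ✔
(4) a + e = -3 + 4 = 1  ✔
(5) max(-1, -3) = -1  ✔
(6) 4 mod 3 = 1  ✔
(7) c = -1 > -2, so we need a ≤ -5; but a = -3 > -5  ✘
(8) e = 4 is outside [-2, 2]  ✘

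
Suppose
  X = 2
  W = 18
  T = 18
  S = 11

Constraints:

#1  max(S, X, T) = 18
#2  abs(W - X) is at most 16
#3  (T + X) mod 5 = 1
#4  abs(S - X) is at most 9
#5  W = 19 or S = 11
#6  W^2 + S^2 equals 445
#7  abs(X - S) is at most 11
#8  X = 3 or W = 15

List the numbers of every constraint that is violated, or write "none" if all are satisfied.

The assignment fails constraints 3, 8.

#1 max(11, 2, 18) = 18 — holds.
#2 abs(18 - 2) = 16; 16 ≤ 16 — holds.
#3 T + X = 20; 20 mod 5 = 0, not 1 — does not hold.
#4 abs(11 - 2) = 9; 9 ≤ 9 — holds.
#5 W = 18 ≠ 19, but S = 11 = 11 (second disjunct) — holds.
#6 W^2 + S^2 = 18^2 + 11^2 = 324 + 121 = 445 — holds.
#7 abs(2 - 11) = 9; 9 ≤ 11 — holds.
#8 X = 2 ≠ 3 and W = 18 ≠ 15; both disjuncts false — does not hold.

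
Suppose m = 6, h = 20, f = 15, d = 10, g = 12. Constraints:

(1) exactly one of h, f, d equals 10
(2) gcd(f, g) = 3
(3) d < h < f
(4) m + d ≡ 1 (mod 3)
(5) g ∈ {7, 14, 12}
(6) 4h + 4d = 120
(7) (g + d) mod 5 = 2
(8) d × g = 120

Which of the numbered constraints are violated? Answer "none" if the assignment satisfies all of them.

Constraint 3 does not hold.

(1) h=20, f=15, d=10; 1 of them equals 10  yes
(2) gcd(15, 12) = 3  yes
(3) values 10, 20, 15; h = 20 is not < f = 15  no
(4) m + d = 16; 16 mod 3 = 1  yes
(5) g = 12 is in {7, 14, 12}  yes
(6) 4h + 4d = 4(20) + 4(10) = 120  yes
(7) g + d = 22; 22 mod 5 = 2  yes
(8) d × g = 10 × 12 = 120  yes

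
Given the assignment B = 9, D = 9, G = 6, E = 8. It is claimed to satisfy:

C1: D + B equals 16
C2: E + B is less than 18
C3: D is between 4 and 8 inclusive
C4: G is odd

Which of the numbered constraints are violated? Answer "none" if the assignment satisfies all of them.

Constraints 1, 3, 4 do not hold.

C1: D + B = 9 + 9 = 18, not 16  fails
C2: E + B = 8 + 9 = 17; 17 < 18  holds
C3: D = 9 is outside [4, 8]  fails
C4: G = 6 is even  fails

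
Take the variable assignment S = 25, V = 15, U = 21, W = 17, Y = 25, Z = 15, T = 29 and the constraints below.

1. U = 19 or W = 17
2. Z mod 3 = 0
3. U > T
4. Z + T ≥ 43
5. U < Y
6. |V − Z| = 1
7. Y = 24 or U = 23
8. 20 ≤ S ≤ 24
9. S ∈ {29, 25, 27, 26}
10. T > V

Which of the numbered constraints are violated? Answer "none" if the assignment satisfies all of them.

1. U = 21 ≠ 19, but W = 17 = 17 (second disjunct)  true
2. 15 mod 3 = 0  true
3. U = 21, T = 29; 21 ≤ 29 (want >)  false
4. Z + T = 15 + 29 = 44; 44 ≥ 43  true
5. U = 21, Y = 25; 21 < 25  true
6. |15 − 15| = 0, not 1  false
7. Y = 25 ≠ 24 and U = 21 ≠ 23; both disjuncts false  false
8. S = 25 is outside [20, 24]  false
9. S = 25 is in {29, 25, 27, 26}  true
10. T = 29, V = 15; 29 > 15  true

Constraints 3, 6, 7, and 8 are violated.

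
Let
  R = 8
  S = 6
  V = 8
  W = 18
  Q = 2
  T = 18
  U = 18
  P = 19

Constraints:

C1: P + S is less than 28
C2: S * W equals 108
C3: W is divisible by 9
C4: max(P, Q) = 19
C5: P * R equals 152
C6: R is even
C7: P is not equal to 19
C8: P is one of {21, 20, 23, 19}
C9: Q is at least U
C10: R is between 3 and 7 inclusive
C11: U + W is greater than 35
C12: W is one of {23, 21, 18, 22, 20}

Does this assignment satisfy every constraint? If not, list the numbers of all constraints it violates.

Constraints 7, 9, and 10 do not hold.

C1: P + S = 19 + 6 = 25; 25 < 28  yes
C2: S * W = 6 * 18 = 108  yes
C3: 18 / 9 = 2, so 9 divides 18  yes
C4: max(19, 2) = 19  yes
C5: P * R = 19 * 8 = 152  yes
C6: R = 8 is even  yes
C7: P = 19, but 19 is required to differ  no
C8: P = 19 is in {21, 20, 23, 19}  yes
C9: Q = 2, U = 18; 2 < 18 (want ≥)  no
C10: R = 8 is outside [3, 7]  no
C11: U + W = 18 + 18 = 36; 36 > 35  yes
C12: W = 18 is in {23, 21, 18, 22, 20}  yes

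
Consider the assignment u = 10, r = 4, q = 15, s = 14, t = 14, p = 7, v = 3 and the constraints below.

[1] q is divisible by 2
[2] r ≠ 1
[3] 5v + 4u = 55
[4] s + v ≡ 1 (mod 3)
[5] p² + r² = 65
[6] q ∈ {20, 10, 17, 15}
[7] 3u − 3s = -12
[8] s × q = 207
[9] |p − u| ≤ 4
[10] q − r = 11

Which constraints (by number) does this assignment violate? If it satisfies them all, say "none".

No — constraints 1, 4, 8 are not satisfied.

[1] 15 = 2×7 + 1, so 2 does not divide 15  ✘
[2] r = 4, and 4 ≠ 1  ✔
[3] 5v + 4u = 5(3) + 4(10) = 55  ✔
[4] s + v = 17; 17 mod 3 = 2, not 1  ✘
[5] p² + r² = 7² + 4² = 49 + 16 = 65  ✔
[6] q = 15 is in {20, 10, 17, 15}  ✔
[7] 3u − 3s = 3(10) − 3(14) = -12  ✔
[8] s × q = 14 × 15 = 210, not 207  ✘
[9] |7 − 10| = 3; 3 ≤ 4  ✔
[10] q − r = 15 − 4 = 11  ✔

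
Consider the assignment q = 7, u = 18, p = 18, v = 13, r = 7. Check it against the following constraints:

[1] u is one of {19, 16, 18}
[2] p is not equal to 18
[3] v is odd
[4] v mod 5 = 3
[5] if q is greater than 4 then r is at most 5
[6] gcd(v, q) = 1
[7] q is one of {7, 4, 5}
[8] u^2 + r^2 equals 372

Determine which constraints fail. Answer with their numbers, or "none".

[1] u = 18 is in {19, 16, 18}  yes
[2] p = 18, but 18 is required to differ  no
[3] v = 13 is odd  yes
[4] 13 mod 5 = 3  yes
[5] q = 7 > 4, so we need r ≤ 5; but r = 7 > 5  no
[6] gcd(13, 7) = 1  yes
[7] q = 7 is in {7, 4, 5}  yes
[8] u^2 + r^2 = 18^2 + 7^2 = 324 + 49 = 373, not 372  no

No — constraints 2, 5, and 8 are not satisfied.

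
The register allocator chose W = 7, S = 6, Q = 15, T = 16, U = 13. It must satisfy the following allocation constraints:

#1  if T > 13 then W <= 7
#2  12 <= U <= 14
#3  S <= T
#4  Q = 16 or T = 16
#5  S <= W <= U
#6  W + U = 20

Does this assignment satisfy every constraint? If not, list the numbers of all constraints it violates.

All constraints are satisfied.

#1 T = 16 > 13, so we need W ≤ 7; W = 7 ≤ 7  ✓
#2 U = 13 lies in [12, 14]  ✓
#3 S = 6, T = 16; 6 ≤ 16  ✓
#4 Q = 15 ≠ 16, but T = 16 = 16 (second disjunct)  ✓
#5 values 6 <= 7 <= 13  ✓
#6 W + U = 7 + 13 = 20  ✓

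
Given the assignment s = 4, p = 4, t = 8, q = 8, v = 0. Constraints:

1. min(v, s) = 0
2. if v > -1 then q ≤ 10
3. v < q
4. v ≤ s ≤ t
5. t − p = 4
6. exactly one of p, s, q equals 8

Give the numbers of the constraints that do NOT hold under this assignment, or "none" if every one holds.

None — every constraint holds.

1. min(0, 4) = 0  ✔
2. v = 0 > -1, so we need q ≤ 10; q = 8 ≤ 10  ✔
3. v = 0, q = 8; 0 < 8  ✔
4. values 0 ≤ 4 ≤ 8  ✔
5. t − p = 8 − 4 = 4  ✔
6. p=4, s=4, q=8; 1 of them equals 8  ✔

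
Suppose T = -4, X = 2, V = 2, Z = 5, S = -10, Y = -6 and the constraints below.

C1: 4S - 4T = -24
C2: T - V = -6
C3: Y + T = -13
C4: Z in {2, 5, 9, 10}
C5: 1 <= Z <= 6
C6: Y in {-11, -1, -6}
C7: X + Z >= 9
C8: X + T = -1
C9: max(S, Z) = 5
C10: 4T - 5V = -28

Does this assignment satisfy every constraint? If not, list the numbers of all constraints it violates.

Constraints 3, 7, 8, 10 do not hold.

C1: 4S - 4T = 4(-10) - 4(-4) = -24 — OK.
C2: T - V = -4 - 2 = -6 — OK.
C3: Y + T = -6 + (-4) = -10, not -13 — violated.
C4: Z = 5 is in {2, 5, 9, 10} — OK.
C5: Z = 5 lies in [1, 6] — OK.
C6: Y = -6 is in {-11, -1, -6} — OK.
C7: X + Z = 2 + 5 = 7; 7 < 9, bound 9 not met — violated.
C8: X + T = 2 + (-4) = -2, not -1 — violated.
C9: max(-10, 5) = 5 — OK.
C10: 4T - 5V = 4(-4) - 5(2) = -26, not -28 — violated.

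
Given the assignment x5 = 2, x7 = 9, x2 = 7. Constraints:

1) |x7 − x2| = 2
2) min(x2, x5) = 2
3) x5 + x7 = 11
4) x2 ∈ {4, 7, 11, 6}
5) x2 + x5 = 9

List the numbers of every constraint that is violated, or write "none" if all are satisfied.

No violations.

1) |9 − 7| = 2 — OK.
2) min(7, 2) = 2 — OK.
3) x5 + x7 = 2 + 9 = 11 — OK.
4) x2 = 7 is in {4, 7, 11, 6} — OK.
5) x2 + x5 = 7 + 2 = 9 — OK.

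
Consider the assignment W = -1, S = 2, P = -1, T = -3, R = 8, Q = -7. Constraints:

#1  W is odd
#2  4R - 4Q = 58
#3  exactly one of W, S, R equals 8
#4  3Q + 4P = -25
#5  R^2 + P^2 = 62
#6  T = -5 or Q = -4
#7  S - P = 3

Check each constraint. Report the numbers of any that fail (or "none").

Violated: 2, 5, 6.

#1 W = -1 is odd  OK
#2 4R - 4Q = 4(8) - 4(-7) = 60, not 58  FAIL
#3 W=-1, S=2, R=8; 1 of them equals 8  OK
#4 3Q + 4P = 3(-7) + 4(-1) = -25  OK
#5 R^2 + P^2 = 8^2 + (-1)^2 = 64 + 1 = 65, not 62  FAIL
#6 T = -3 ≠ -5 and Q = -7 ≠ -4; both disjuncts false  FAIL
#7 S - P = 2 - (-1) = 3  OK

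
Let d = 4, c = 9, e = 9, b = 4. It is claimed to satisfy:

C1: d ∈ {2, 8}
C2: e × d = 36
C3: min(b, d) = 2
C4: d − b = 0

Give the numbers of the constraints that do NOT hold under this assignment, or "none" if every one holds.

Constraints 1, 3 are violated.

C1: d = 4 is not in {2, 8}  ✗
C2: e × d = 9 × 4 = 36  ✓
C3: min(4, 4) = 4, not 2  ✗
C4: d − b = 4 − 4 = 0  ✓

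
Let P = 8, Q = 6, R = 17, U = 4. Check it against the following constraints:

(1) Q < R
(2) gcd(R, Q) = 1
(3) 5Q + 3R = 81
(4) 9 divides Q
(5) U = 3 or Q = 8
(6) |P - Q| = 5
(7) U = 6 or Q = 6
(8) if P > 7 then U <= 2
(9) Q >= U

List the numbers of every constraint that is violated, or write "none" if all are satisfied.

(1) Q = 6, R = 17; 6 < 17  ✓
(2) gcd(17, 6) = 1  ✓
(3) 5Q + 3R = 5(6) + 3(17) = 81  ✓
(4) 6 = 9*0 + 6, so 9 does not divide 6  ✗
(5) U = 4 ≠ 3 and Q = 6 ≠ 8; both disjuncts false  ✗
(6) |8 - 6| = 2, not 5  ✗
(7) U = 4 ≠ 6, but Q = 6 = 6 (second disjunct)  ✓
(8) P = 8 > 7, so we need U ≤ 2; but U = 4 > 2  ✗
(9) Q = 6, U = 4; 6 ≥ 4  ✓

No — constraints 4, 5, 6, and 8 are not satisfied.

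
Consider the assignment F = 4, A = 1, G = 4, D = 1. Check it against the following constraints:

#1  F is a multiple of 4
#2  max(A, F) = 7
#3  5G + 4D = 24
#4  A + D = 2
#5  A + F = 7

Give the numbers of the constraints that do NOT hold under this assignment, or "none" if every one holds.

#1 4 / 4 = 1, so 4 divides 4 — holds.
#2 max(1, 4) = 4, not 7 — fails.
#3 5G + 4D = 5(4) + 4(1) = 24 — holds.
#4 A + D = 1 + 1 = 2 — holds.
#5 A + F = 1 + 4 = 5, not 7 — fails.

Violated: 2 and 5.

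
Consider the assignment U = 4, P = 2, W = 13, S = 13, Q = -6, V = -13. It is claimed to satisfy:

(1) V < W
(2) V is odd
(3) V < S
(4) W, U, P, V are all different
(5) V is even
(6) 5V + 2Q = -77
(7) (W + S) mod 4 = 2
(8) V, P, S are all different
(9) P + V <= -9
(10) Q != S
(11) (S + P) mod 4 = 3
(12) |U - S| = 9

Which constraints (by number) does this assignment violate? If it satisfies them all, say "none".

Constraint 5 is violated.

(1) V = -13, W = 13; -13 < 13 — OK.
(2) V = -13 is odd — OK.
(3) V = -13, S = 13; -13 < 13 — OK.
(4) values 13, 4, 2, -13 are pairwise distinct — OK.
(5) V = -13 is odd — violated.
(6) 5V + 2Q = 5(-13) + 2(-6) = -77 — OK.
(7) W + S = 26; 26 mod 4 = 2 — OK.
(8) values -13, 2, 13 are pairwise distinct — OK.
(9) P + V = 2 + (-13) = -11; -11 ≤ -9 — OK.
(10) Q = -6, S = 13; distinct — OK.
(11) S + P = 15; 15 mod 4 = 3 — OK.
(12) |4 - 13| = 9 — OK.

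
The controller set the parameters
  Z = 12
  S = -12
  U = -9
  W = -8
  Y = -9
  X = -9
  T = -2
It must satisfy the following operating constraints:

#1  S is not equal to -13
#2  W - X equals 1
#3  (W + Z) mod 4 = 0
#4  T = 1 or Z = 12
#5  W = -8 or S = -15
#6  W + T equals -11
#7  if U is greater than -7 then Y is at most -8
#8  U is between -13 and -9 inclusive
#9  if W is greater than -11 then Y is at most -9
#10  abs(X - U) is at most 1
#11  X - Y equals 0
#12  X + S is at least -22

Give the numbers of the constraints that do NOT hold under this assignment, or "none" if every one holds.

#1 S = -12, and -12 ≠ -13 — OK.
#2 W - X = -8 - (-9) = 1 — OK.
#3 W + Z = 4; 4 mod 4 = 0 — OK.
#4 T = -2 ≠ 1, but Z = 12 = 12 (second disjunct) — OK.
#5 W = -8 = -8 (first disjunct) — OK.
#6 W + T = -8 + (-2) = -10, not -11 — violated.
#7 U = -9, not > -7; antecedent false, conditional vacuously true — OK.
#8 U = -9 lies in [-13, -9] — OK.
#9 W = -8 > -11, so we need Y ≤ -9; Y = -9 ≤ -9 — OK.
#10 abs(-9 - (-9)) = 0; 0 ≤ 1 — OK.
#11 X - Y = -9 - (-9) = 0 — OK.
#12 X + S = -9 + (-12) = -21; -21 ≥ -22 — OK.

Constraint 6 does not hold.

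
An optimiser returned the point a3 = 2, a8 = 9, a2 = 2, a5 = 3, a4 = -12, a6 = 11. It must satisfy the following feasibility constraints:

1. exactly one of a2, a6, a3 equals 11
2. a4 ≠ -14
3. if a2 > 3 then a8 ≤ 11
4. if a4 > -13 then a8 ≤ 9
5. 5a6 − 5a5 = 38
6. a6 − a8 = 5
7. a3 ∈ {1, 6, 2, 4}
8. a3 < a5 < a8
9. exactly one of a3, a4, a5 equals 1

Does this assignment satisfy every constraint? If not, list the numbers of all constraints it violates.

1. a2=2, a6=11, a3=2; 1 of them equals 11 — satisfied.
2. a4 = -12, and -12 ≠ -14 — satisfied.
3. a2 = 2, not > 3; antecedent false, conditional vacuously true — satisfied.
4. a4 = -12 > -13, so we need a8 ≤ 9; a8 = 9 ≤ 9 — satisfied.
5. 5a6 − 5a5 = 5(11) − 5(3) = 40, not 38 — violated.
6. a6 − a8 = 11 − 9 = 2, not 5 — violated.
7. a3 = 2 is in {1, 6, 2, 4} — satisfied.
8. values 2 < 3 < 9 — satisfied.
9. a3=2, a4=-12, a5=3; 0 of them equal 1, not exactly one — violated.

Violated: 5, 6, and 9.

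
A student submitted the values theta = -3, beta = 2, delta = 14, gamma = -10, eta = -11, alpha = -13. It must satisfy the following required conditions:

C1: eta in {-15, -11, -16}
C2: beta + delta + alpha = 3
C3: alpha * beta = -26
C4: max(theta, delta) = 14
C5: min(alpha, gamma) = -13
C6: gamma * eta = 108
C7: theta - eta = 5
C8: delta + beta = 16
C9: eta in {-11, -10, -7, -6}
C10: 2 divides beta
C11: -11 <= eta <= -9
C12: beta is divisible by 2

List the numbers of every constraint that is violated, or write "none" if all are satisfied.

Violated: 6, 7.

C1: eta = -11 is in {-15, -11, -16}  yes
C2: beta + delta + alpha = 2 + 14 + (-13) = 3  yes
C3: alpha * beta = -13 * 2 = -26  yes
C4: max(-3, 14) = 14  yes
C5: min(-13, -10) = -13  yes
C6: gamma * eta = -10 * (-11) = 110, not 108  no
C7: theta - eta = -3 - (-11) = 8, not 5  no
C8: delta + beta = 14 + 2 = 16  yes
C9: eta = -11 is in {-11, -10, -7, -6}  yes
C10: 2 / 2 = 1, so 2 divides 2  yes
C11: eta = -11 lies in [-11, -9]  yes
C12: 2 / 2 = 1, so 2 divides 2  yes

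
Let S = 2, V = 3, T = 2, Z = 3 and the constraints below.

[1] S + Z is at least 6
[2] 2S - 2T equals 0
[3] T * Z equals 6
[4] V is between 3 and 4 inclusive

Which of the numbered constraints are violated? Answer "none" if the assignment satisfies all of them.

Violated: 1.

[1] S + Z = 2 + 3 = 5; 5 < 6, bound 6 not met  fails
[2] 2S - 2T = 2(2) - 2(2) = 0  holds
[3] T * Z = 2 * 3 = 6  holds
[4] V = 3 lies in [3, 4]  holds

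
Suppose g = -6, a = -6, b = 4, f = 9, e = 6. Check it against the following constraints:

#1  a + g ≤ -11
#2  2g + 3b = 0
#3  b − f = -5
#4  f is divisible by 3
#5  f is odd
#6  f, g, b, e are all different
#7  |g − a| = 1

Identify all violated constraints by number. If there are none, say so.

#1 a + g = -6 + (-6) = -12; -12 ≤ -11  ✔
#2 2g + 3b = 2(-6) + 3(4) = 0  ✔
#3 b − f = 4 − 9 = -5  ✔
#4 9 / 3 = 3, so 3 divides 9  ✔
#5 f = 9 is odd  ✔
#6 values 9, -6, 4, 6 are pairwise distinct  ✔
#7 |-6 − (-6)| = 0, not 1  ✘

The assignment fails constraint 7.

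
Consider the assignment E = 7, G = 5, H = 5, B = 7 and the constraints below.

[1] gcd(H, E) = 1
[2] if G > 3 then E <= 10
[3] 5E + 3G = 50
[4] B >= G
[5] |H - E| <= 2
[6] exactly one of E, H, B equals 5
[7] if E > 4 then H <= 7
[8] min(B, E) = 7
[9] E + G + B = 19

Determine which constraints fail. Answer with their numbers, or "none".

Yes — all constraints hold.

[1] gcd(5, 7) = 1  OK
[2] G = 5 > 3, so we need E ≤ 10; E = 7 ≤ 10  OK
[3] 5E + 3G = 5(7) + 3(5) = 50  OK
[4] B = 7, G = 5; 7 ≥ 5  OK
[5] |5 - 7| = 2; 2 ≤ 2  OK
[6] E=7, H=5, B=7; 1 of them equals 5  OK
[7] E = 7 > 4, so we need H ≤ 7; H = 5 ≤ 7  OK
[8] min(7, 7) = 7  OK
[9] E + G + B = 7 + 5 + 7 = 19  OK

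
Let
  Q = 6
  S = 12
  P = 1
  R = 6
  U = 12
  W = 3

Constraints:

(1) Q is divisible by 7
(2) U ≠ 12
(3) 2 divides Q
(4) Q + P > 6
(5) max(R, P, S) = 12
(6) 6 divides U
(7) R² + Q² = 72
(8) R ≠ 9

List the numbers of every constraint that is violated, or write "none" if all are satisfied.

The assignment fails constraints 1 and 2.

(1) 6 = 7×0 + 6, so 7 does not divide 6 — does not hold.
(2) U = 12, but 12 is required to differ — does not hold.
(3) 6 / 2 = 3, so 2 divides 6 — holds.
(4) Q + P = 6 + 1 = 7; 7 > 6 — holds.
(5) max(6, 1, 12) = 12 — holds.
(6) 12 / 6 = 2, so 6 divides 12 — holds.
(7) R² + Q² = 6² + 6² = 36 + 36 = 72 — holds.
(8) R = 6, and 6 ≠ 9 — holds.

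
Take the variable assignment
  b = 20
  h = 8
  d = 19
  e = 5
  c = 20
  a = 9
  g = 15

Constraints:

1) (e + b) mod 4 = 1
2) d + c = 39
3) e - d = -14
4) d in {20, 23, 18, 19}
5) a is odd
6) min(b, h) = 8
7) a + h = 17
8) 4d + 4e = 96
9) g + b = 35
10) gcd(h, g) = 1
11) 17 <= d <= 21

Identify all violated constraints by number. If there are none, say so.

1) e + b = 25; 25 mod 4 = 1 — holds.
2) d + c = 19 + 20 = 39 — holds.
3) e - d = 5 - 19 = -14 — holds.
4) d = 19 is in {20, 23, 18, 19} — holds.
5) a = 9 is odd — holds.
6) min(20, 8) = 8 — holds.
7) a + h = 9 + 8 = 17 — holds.
8) 4d + 4e = 4(19) + 4(5) = 96 — holds.
9) g + b = 15 + 20 = 35 — holds.
10) gcd(8, 15) = 1 — holds.
11) d = 19 lies in [17, 21] — holds.

Yes — all constraints hold.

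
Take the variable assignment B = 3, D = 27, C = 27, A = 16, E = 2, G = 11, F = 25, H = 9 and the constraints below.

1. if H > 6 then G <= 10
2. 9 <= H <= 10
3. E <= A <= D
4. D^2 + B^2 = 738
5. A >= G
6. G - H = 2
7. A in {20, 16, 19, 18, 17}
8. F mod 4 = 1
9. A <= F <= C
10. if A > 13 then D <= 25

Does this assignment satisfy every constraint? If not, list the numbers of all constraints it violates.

1. H = 9 > 6, so we need G ≤ 10; but G = 11 > 10 — violated.
2. H = 9 lies in [9, 10] — satisfied.
3. values 2 <= 16 <= 27 — satisfied.
4. D^2 + B^2 = 27^2 + 3^2 = 729 + 9 = 738 — satisfied.
5. A = 16, G = 11; 16 ≥ 11 — satisfied.
6. G - H = 11 - 9 = 2 — satisfied.
7. A = 16 is in {20, 16, 19, 18, 17} — satisfied.
8. 25 mod 4 = 1 — satisfied.
9. values 16 <= 25 <= 27 — satisfied.
10. A = 16 > 13, so we need D ≤ 25; but D = 27 > 25 — violated.

No — constraints 1, 10 are not satisfied.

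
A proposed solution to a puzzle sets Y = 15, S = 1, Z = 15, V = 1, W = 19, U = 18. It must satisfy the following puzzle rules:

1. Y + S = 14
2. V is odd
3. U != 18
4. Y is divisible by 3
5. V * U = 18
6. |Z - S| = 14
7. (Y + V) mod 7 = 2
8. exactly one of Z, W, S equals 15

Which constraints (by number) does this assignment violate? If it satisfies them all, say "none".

1. Y + S = 15 + 1 = 16, not 14  FAIL
2. V = 1 is odd  OK
3. U = 18, but 18 is required to differ  FAIL
4. 15 / 3 = 5, so 3 divides 15  OK
5. V * U = 1 * 18 = 18  OK
6. |15 - 1| = 14  OK
7. Y + V = 16; 16 mod 7 = 2  OK
8. Z=15, W=19, S=1; 1 of them equals 15  OK

No — constraints 1 and 3 are not satisfied.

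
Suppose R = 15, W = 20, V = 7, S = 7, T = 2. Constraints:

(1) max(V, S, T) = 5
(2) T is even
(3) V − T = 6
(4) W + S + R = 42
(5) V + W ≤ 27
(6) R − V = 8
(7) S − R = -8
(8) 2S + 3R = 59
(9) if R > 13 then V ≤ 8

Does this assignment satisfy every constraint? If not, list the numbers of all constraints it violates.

Constraints 1 and 3 are violated.

(1) max(7, 7, 2) = 7, not 5 — fails.
(2) T = 2 is even — holds.
(3) V − T = 7 − 2 = 5, not 6 — fails.
(4) W + S + R = 20 + 7 + 15 = 42 — holds.
(5) V + W = 7 + 20 = 27; 27 ≤ 27 — holds.
(6) R − V = 15 − 7 = 8 — holds.
(7) S − R = 7 − 15 = -8 — holds.
(8) 2S + 3R = 2(7) + 3(15) = 59 — holds.
(9) R = 15 > 13, so we need V ≤ 8; V = 7 ≤ 8 — holds.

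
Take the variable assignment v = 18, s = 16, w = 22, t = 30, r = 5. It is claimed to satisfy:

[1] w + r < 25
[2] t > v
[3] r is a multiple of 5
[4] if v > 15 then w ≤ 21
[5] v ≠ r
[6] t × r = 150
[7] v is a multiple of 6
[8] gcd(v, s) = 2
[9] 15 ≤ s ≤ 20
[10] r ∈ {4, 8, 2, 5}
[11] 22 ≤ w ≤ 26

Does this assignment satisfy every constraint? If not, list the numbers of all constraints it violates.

[1] w + r = 22 + 5 = 27; 27 ≥ 25, bound 25 not met — violated.
[2] t = 30, v = 18; 30 > 18 — satisfied.
[3] 5 / 5 = 1, so 5 divides 5 — satisfied.
[4] v = 18 > 15, so we need w ≤ 21; but w = 22 > 21 — violated.
[5] v = 18, r = 5; distinct — satisfied.
[6] t × r = 30 × 5 = 150 — satisfied.
[7] 18 / 6 = 3, so 6 divides 18 — satisfied.
[8] gcd(18, 16) = 2 — satisfied.
[9] s = 16 lies in [15, 20] — satisfied.
[10] r = 5 is in {4, 8, 2, 5} — satisfied.
[11] w = 22 lies in [22, 26] — satisfied.

Violated: 1 and 4.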